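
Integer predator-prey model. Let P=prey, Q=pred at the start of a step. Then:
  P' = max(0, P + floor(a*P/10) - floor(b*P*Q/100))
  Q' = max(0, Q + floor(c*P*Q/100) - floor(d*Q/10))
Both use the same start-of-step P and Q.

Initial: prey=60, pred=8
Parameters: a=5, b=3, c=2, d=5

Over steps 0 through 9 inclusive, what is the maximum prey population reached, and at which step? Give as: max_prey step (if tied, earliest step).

Answer: 85 2

Derivation:
Step 1: prey: 60+30-14=76; pred: 8+9-4=13
Step 2: prey: 76+38-29=85; pred: 13+19-6=26
Step 3: prey: 85+42-66=61; pred: 26+44-13=57
Step 4: prey: 61+30-104=0; pred: 57+69-28=98
Step 5: prey: 0+0-0=0; pred: 98+0-49=49
Step 6: prey: 0+0-0=0; pred: 49+0-24=25
Step 7: prey: 0+0-0=0; pred: 25+0-12=13
Step 8: prey: 0+0-0=0; pred: 13+0-6=7
Step 9: prey: 0+0-0=0; pred: 7+0-3=4
Max prey = 85 at step 2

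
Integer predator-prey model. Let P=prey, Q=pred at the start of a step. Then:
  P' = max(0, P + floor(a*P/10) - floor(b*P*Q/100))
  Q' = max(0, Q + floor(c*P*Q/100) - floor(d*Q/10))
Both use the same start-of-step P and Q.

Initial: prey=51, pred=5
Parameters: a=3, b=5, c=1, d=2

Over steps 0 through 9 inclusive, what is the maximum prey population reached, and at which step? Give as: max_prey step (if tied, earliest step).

Step 1: prey: 51+15-12=54; pred: 5+2-1=6
Step 2: prey: 54+16-16=54; pred: 6+3-1=8
Step 3: prey: 54+16-21=49; pred: 8+4-1=11
Step 4: prey: 49+14-26=37; pred: 11+5-2=14
Step 5: prey: 37+11-25=23; pred: 14+5-2=17
Step 6: prey: 23+6-19=10; pred: 17+3-3=17
Step 7: prey: 10+3-8=5; pred: 17+1-3=15
Step 8: prey: 5+1-3=3; pred: 15+0-3=12
Step 9: prey: 3+0-1=2; pred: 12+0-2=10
Max prey = 54 at step 1

Answer: 54 1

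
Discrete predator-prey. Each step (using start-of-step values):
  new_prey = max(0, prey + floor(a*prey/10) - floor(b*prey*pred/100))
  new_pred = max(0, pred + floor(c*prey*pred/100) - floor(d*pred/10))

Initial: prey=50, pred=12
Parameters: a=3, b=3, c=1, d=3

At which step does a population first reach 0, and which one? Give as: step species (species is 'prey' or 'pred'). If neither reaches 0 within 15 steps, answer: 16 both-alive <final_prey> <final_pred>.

Step 1: prey: 50+15-18=47; pred: 12+6-3=15
Step 2: prey: 47+14-21=40; pred: 15+7-4=18
Step 3: prey: 40+12-21=31; pred: 18+7-5=20
Step 4: prey: 31+9-18=22; pred: 20+6-6=20
Step 5: prey: 22+6-13=15; pred: 20+4-6=18
Step 6: prey: 15+4-8=11; pred: 18+2-5=15
Step 7: prey: 11+3-4=10; pred: 15+1-4=12
Step 8: prey: 10+3-3=10; pred: 12+1-3=10
Step 9: prey: 10+3-3=10; pred: 10+1-3=8
Step 10: prey: 10+3-2=11; pred: 8+0-2=6
Step 11: prey: 11+3-1=13; pred: 6+0-1=5
Step 12: prey: 13+3-1=15; pred: 5+0-1=4
Step 13: prey: 15+4-1=18; pred: 4+0-1=3
Step 14: prey: 18+5-1=22; pred: 3+0-0=3
Step 15: prey: 22+6-1=27; pred: 3+0-0=3
No extinction within 15 steps

Answer: 16 both-alive 27 3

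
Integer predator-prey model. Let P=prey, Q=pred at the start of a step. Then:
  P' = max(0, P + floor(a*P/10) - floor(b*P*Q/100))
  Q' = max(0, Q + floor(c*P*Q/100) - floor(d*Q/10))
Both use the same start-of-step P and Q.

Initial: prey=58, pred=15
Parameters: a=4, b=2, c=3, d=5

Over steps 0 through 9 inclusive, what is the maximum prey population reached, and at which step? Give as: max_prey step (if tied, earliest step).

Step 1: prey: 58+23-17=64; pred: 15+26-7=34
Step 2: prey: 64+25-43=46; pred: 34+65-17=82
Step 3: prey: 46+18-75=0; pred: 82+113-41=154
Step 4: prey: 0+0-0=0; pred: 154+0-77=77
Step 5: prey: 0+0-0=0; pred: 77+0-38=39
Step 6: prey: 0+0-0=0; pred: 39+0-19=20
Step 7: prey: 0+0-0=0; pred: 20+0-10=10
Step 8: prey: 0+0-0=0; pred: 10+0-5=5
Step 9: prey: 0+0-0=0; pred: 5+0-2=3
Max prey = 64 at step 1

Answer: 64 1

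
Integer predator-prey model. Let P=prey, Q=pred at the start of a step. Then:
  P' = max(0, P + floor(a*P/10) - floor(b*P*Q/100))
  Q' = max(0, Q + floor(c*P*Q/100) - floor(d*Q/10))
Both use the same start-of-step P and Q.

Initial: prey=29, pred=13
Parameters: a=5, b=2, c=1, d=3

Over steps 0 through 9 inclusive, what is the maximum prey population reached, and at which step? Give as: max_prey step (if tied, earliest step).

Answer: 71 5

Derivation:
Step 1: prey: 29+14-7=36; pred: 13+3-3=13
Step 2: prey: 36+18-9=45; pred: 13+4-3=14
Step 3: prey: 45+22-12=55; pred: 14+6-4=16
Step 4: prey: 55+27-17=65; pred: 16+8-4=20
Step 5: prey: 65+32-26=71; pred: 20+13-6=27
Step 6: prey: 71+35-38=68; pred: 27+19-8=38
Step 7: prey: 68+34-51=51; pred: 38+25-11=52
Step 8: prey: 51+25-53=23; pred: 52+26-15=63
Step 9: prey: 23+11-28=6; pred: 63+14-18=59
Max prey = 71 at step 5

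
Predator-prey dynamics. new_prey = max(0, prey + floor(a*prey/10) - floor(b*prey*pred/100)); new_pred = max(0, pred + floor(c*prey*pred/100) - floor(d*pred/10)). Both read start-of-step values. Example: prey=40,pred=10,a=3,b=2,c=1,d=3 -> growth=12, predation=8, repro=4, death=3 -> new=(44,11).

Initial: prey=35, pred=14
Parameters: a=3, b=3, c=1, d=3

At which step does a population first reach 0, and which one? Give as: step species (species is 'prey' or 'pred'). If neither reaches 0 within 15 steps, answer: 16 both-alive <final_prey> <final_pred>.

Answer: 16 both-alive 39 7

Derivation:
Step 1: prey: 35+10-14=31; pred: 14+4-4=14
Step 2: prey: 31+9-13=27; pred: 14+4-4=14
Step 3: prey: 27+8-11=24; pred: 14+3-4=13
Step 4: prey: 24+7-9=22; pred: 13+3-3=13
Step 5: prey: 22+6-8=20; pred: 13+2-3=12
Step 6: prey: 20+6-7=19; pred: 12+2-3=11
Step 7: prey: 19+5-6=18; pred: 11+2-3=10
Step 8: prey: 18+5-5=18; pred: 10+1-3=8
Step 9: prey: 18+5-4=19; pred: 8+1-2=7
Step 10: prey: 19+5-3=21; pred: 7+1-2=6
Step 11: prey: 21+6-3=24; pred: 6+1-1=6
Step 12: prey: 24+7-4=27; pred: 6+1-1=6
Step 13: prey: 27+8-4=31; pred: 6+1-1=6
Step 14: prey: 31+9-5=35; pred: 6+1-1=6
Step 15: prey: 35+10-6=39; pred: 6+2-1=7
No extinction within 15 steps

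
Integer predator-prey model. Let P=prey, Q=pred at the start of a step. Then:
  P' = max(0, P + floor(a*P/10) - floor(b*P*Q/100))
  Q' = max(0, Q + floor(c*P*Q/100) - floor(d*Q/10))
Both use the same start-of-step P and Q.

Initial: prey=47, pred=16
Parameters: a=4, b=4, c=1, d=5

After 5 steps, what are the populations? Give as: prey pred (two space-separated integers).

Answer: 28 5

Derivation:
Step 1: prey: 47+18-30=35; pred: 16+7-8=15
Step 2: prey: 35+14-21=28; pred: 15+5-7=13
Step 3: prey: 28+11-14=25; pred: 13+3-6=10
Step 4: prey: 25+10-10=25; pred: 10+2-5=7
Step 5: prey: 25+10-7=28; pred: 7+1-3=5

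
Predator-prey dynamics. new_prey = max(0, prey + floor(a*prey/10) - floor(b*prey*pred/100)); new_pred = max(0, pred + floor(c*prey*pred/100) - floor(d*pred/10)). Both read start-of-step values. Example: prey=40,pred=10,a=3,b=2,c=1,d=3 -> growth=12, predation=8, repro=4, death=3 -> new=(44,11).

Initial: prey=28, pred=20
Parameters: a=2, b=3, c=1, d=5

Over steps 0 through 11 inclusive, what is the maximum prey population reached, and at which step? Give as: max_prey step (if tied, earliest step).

Answer: 36 11

Derivation:
Step 1: prey: 28+5-16=17; pred: 20+5-10=15
Step 2: prey: 17+3-7=13; pred: 15+2-7=10
Step 3: prey: 13+2-3=12; pred: 10+1-5=6
Step 4: prey: 12+2-2=12; pred: 6+0-3=3
Step 5: prey: 12+2-1=13; pred: 3+0-1=2
Step 6: prey: 13+2-0=15; pred: 2+0-1=1
Step 7: prey: 15+3-0=18; pred: 1+0-0=1
Step 8: prey: 18+3-0=21; pred: 1+0-0=1
Step 9: prey: 21+4-0=25; pred: 1+0-0=1
Step 10: prey: 25+5-0=30; pred: 1+0-0=1
Step 11: prey: 30+6-0=36; pred: 1+0-0=1
Max prey = 36 at step 11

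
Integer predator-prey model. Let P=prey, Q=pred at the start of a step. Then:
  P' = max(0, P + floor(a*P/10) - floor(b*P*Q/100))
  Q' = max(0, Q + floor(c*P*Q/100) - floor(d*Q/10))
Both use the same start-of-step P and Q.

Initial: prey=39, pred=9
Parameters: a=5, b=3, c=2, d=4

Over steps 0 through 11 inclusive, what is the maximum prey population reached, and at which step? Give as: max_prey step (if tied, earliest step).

Answer: 54 2

Derivation:
Step 1: prey: 39+19-10=48; pred: 9+7-3=13
Step 2: prey: 48+24-18=54; pred: 13+12-5=20
Step 3: prey: 54+27-32=49; pred: 20+21-8=33
Step 4: prey: 49+24-48=25; pred: 33+32-13=52
Step 5: prey: 25+12-39=0; pred: 52+26-20=58
Step 6: prey: 0+0-0=0; pred: 58+0-23=35
Step 7: prey: 0+0-0=0; pred: 35+0-14=21
Step 8: prey: 0+0-0=0; pred: 21+0-8=13
Step 9: prey: 0+0-0=0; pred: 13+0-5=8
Step 10: prey: 0+0-0=0; pred: 8+0-3=5
Step 11: prey: 0+0-0=0; pred: 5+0-2=3
Max prey = 54 at step 2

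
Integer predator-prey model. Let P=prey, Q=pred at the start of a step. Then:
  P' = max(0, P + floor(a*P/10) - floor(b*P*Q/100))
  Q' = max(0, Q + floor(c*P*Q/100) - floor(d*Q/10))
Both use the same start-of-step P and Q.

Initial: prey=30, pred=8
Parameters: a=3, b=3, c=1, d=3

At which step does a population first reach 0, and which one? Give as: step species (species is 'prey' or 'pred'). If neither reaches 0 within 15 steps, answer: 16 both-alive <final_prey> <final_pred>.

Answer: 16 both-alive 15 13

Derivation:
Step 1: prey: 30+9-7=32; pred: 8+2-2=8
Step 2: prey: 32+9-7=34; pred: 8+2-2=8
Step 3: prey: 34+10-8=36; pred: 8+2-2=8
Step 4: prey: 36+10-8=38; pred: 8+2-2=8
Step 5: prey: 38+11-9=40; pred: 8+3-2=9
Step 6: prey: 40+12-10=42; pred: 9+3-2=10
Step 7: prey: 42+12-12=42; pred: 10+4-3=11
Step 8: prey: 42+12-13=41; pred: 11+4-3=12
Step 9: prey: 41+12-14=39; pred: 12+4-3=13
Step 10: prey: 39+11-15=35; pred: 13+5-3=15
Step 11: prey: 35+10-15=30; pred: 15+5-4=16
Step 12: prey: 30+9-14=25; pred: 16+4-4=16
Step 13: prey: 25+7-12=20; pred: 16+4-4=16
Step 14: prey: 20+6-9=17; pred: 16+3-4=15
Step 15: prey: 17+5-7=15; pred: 15+2-4=13
No extinction within 15 steps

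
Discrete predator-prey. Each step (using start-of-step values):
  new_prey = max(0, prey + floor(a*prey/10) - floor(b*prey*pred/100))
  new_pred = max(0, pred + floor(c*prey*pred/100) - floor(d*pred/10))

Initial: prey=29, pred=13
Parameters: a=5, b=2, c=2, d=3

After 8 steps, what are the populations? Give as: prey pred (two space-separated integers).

Answer: 0 36

Derivation:
Step 1: prey: 29+14-7=36; pred: 13+7-3=17
Step 2: prey: 36+18-12=42; pred: 17+12-5=24
Step 3: prey: 42+21-20=43; pred: 24+20-7=37
Step 4: prey: 43+21-31=33; pred: 37+31-11=57
Step 5: prey: 33+16-37=12; pred: 57+37-17=77
Step 6: prey: 12+6-18=0; pred: 77+18-23=72
Step 7: prey: 0+0-0=0; pred: 72+0-21=51
Step 8: prey: 0+0-0=0; pred: 51+0-15=36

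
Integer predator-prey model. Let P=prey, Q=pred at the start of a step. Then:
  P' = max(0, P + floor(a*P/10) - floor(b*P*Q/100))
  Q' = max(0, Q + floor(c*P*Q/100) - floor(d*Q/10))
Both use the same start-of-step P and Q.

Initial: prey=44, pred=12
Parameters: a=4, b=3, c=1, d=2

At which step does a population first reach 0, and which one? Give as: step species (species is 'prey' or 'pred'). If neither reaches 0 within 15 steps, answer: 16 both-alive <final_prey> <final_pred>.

Answer: 16 both-alive 6 6

Derivation:
Step 1: prey: 44+17-15=46; pred: 12+5-2=15
Step 2: prey: 46+18-20=44; pred: 15+6-3=18
Step 3: prey: 44+17-23=38; pred: 18+7-3=22
Step 4: prey: 38+15-25=28; pred: 22+8-4=26
Step 5: prey: 28+11-21=18; pred: 26+7-5=28
Step 6: prey: 18+7-15=10; pred: 28+5-5=28
Step 7: prey: 10+4-8=6; pred: 28+2-5=25
Step 8: prey: 6+2-4=4; pred: 25+1-5=21
Step 9: prey: 4+1-2=3; pred: 21+0-4=17
Step 10: prey: 3+1-1=3; pred: 17+0-3=14
Step 11: prey: 3+1-1=3; pred: 14+0-2=12
Step 12: prey: 3+1-1=3; pred: 12+0-2=10
Step 13: prey: 3+1-0=4; pred: 10+0-2=8
Step 14: prey: 4+1-0=5; pred: 8+0-1=7
Step 15: prey: 5+2-1=6; pred: 7+0-1=6
No extinction within 15 steps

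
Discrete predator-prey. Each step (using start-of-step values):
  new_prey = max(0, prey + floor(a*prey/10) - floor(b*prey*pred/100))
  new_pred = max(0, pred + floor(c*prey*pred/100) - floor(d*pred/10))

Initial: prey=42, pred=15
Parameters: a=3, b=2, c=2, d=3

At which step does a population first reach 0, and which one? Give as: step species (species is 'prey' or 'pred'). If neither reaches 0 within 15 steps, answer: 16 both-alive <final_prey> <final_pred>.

Step 1: prey: 42+12-12=42; pred: 15+12-4=23
Step 2: prey: 42+12-19=35; pred: 23+19-6=36
Step 3: prey: 35+10-25=20; pred: 36+25-10=51
Step 4: prey: 20+6-20=6; pred: 51+20-15=56
Step 5: prey: 6+1-6=1; pred: 56+6-16=46
Step 6: prey: 1+0-0=1; pred: 46+0-13=33
Step 7: prey: 1+0-0=1; pred: 33+0-9=24
Step 8: prey: 1+0-0=1; pred: 24+0-7=17
Step 9: prey: 1+0-0=1; pred: 17+0-5=12
Step 10: prey: 1+0-0=1; pred: 12+0-3=9
Step 11: prey: 1+0-0=1; pred: 9+0-2=7
Step 12: prey: 1+0-0=1; pred: 7+0-2=5
Step 13: prey: 1+0-0=1; pred: 5+0-1=4
Step 14: prey: 1+0-0=1; pred: 4+0-1=3
Step 15: prey: 1+0-0=1; pred: 3+0-0=3
No extinction within 15 steps

Answer: 16 both-alive 1 3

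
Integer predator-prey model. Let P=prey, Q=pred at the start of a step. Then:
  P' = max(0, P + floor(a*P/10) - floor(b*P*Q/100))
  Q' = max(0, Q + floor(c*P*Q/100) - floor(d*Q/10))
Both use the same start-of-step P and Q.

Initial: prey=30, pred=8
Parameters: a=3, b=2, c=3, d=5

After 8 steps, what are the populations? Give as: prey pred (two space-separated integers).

Answer: 1 13

Derivation:
Step 1: prey: 30+9-4=35; pred: 8+7-4=11
Step 2: prey: 35+10-7=38; pred: 11+11-5=17
Step 3: prey: 38+11-12=37; pred: 17+19-8=28
Step 4: prey: 37+11-20=28; pred: 28+31-14=45
Step 5: prey: 28+8-25=11; pred: 45+37-22=60
Step 6: prey: 11+3-13=1; pred: 60+19-30=49
Step 7: prey: 1+0-0=1; pred: 49+1-24=26
Step 8: prey: 1+0-0=1; pred: 26+0-13=13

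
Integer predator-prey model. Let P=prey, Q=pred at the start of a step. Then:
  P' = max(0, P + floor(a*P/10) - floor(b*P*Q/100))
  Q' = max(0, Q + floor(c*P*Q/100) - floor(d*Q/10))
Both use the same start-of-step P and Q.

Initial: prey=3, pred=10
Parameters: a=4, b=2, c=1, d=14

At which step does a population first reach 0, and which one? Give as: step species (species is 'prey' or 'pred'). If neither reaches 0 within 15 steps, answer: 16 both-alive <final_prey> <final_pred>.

Answer: 1 pred

Derivation:
Step 1: prey: 3+1-0=4; pred: 10+0-14=0
First extinction: pred at step 1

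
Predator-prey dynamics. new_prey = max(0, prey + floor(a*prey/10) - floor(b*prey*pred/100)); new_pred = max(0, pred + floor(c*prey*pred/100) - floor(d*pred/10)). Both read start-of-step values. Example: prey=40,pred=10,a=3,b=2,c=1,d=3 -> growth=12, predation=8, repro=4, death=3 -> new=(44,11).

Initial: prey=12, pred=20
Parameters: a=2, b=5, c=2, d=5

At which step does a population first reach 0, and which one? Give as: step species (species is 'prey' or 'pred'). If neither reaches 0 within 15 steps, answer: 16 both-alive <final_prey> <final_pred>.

Answer: 16 both-alive 1 1

Derivation:
Step 1: prey: 12+2-12=2; pred: 20+4-10=14
Step 2: prey: 2+0-1=1; pred: 14+0-7=7
Step 3: prey: 1+0-0=1; pred: 7+0-3=4
Step 4: prey: 1+0-0=1; pred: 4+0-2=2
Step 5: prey: 1+0-0=1; pred: 2+0-1=1
Step 6: prey: 1+0-0=1; pred: 1+0-0=1
Steps 7-15: state stable at prey=1, pred=1 (no change)
No extinction within 15 steps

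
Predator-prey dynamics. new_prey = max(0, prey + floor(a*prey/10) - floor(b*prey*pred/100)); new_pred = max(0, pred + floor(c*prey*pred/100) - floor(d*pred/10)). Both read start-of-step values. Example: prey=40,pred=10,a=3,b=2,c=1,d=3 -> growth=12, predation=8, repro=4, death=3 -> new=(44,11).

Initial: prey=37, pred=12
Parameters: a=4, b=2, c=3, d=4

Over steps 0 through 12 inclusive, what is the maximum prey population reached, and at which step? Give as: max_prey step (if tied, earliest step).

Step 1: prey: 37+14-8=43; pred: 12+13-4=21
Step 2: prey: 43+17-18=42; pred: 21+27-8=40
Step 3: prey: 42+16-33=25; pred: 40+50-16=74
Step 4: prey: 25+10-37=0; pred: 74+55-29=100
Step 5: prey: 0+0-0=0; pred: 100+0-40=60
Step 6: prey: 0+0-0=0; pred: 60+0-24=36
Step 7: prey: 0+0-0=0; pred: 36+0-14=22
Step 8: prey: 0+0-0=0; pred: 22+0-8=14
Step 9: prey: 0+0-0=0; pred: 14+0-5=9
Step 10: prey: 0+0-0=0; pred: 9+0-3=6
Step 11: prey: 0+0-0=0; pred: 6+0-2=4
Step 12: prey: 0+0-0=0; pred: 4+0-1=3
Max prey = 43 at step 1

Answer: 43 1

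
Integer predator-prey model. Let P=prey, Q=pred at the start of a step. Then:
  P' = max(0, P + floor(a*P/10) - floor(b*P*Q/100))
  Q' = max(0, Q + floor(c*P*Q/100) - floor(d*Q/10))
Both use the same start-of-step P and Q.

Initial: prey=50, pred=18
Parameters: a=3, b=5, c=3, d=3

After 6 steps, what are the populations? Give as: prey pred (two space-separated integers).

Step 1: prey: 50+15-45=20; pred: 18+27-5=40
Step 2: prey: 20+6-40=0; pred: 40+24-12=52
Step 3: prey: 0+0-0=0; pred: 52+0-15=37
Step 4: prey: 0+0-0=0; pred: 37+0-11=26
Step 5: prey: 0+0-0=0; pred: 26+0-7=19
Step 6: prey: 0+0-0=0; pred: 19+0-5=14

Answer: 0 14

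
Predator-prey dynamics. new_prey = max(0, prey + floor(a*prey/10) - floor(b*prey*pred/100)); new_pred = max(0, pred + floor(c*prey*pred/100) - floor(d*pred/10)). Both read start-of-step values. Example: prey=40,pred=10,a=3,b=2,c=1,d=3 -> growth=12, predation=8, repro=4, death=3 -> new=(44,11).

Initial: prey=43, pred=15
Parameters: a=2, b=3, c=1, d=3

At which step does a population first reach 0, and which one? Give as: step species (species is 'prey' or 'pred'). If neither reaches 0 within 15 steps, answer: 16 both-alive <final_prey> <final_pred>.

Step 1: prey: 43+8-19=32; pred: 15+6-4=17
Step 2: prey: 32+6-16=22; pred: 17+5-5=17
Step 3: prey: 22+4-11=15; pred: 17+3-5=15
Step 4: prey: 15+3-6=12; pred: 15+2-4=13
Step 5: prey: 12+2-4=10; pred: 13+1-3=11
Step 6: prey: 10+2-3=9; pred: 11+1-3=9
Step 7: prey: 9+1-2=8; pred: 9+0-2=7
Step 8: prey: 8+1-1=8; pred: 7+0-2=5
Step 9: prey: 8+1-1=8; pred: 5+0-1=4
Step 10: prey: 8+1-0=9; pred: 4+0-1=3
Step 11: prey: 9+1-0=10; pred: 3+0-0=3
Step 12: prey: 10+2-0=12; pred: 3+0-0=3
Step 13: prey: 12+2-1=13; pred: 3+0-0=3
Step 14: prey: 13+2-1=14; pred: 3+0-0=3
Step 15: prey: 14+2-1=15; pred: 3+0-0=3
No extinction within 15 steps

Answer: 16 both-alive 15 3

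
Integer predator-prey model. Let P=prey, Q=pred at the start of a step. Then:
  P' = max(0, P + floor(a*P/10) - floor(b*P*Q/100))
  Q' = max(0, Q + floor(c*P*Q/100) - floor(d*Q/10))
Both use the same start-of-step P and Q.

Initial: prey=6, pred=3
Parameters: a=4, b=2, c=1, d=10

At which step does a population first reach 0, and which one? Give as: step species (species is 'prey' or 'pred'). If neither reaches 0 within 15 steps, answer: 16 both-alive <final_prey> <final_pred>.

Step 1: prey: 6+2-0=8; pred: 3+0-3=0
First extinction: pred at step 1

Answer: 1 pred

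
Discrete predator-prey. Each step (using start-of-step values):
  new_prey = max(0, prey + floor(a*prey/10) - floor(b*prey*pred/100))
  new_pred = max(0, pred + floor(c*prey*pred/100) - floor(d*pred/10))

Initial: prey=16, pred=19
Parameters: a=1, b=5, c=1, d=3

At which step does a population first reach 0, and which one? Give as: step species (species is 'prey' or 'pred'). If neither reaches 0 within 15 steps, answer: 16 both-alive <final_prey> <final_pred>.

Answer: 16 both-alive 1 3

Derivation:
Step 1: prey: 16+1-15=2; pred: 19+3-5=17
Step 2: prey: 2+0-1=1; pred: 17+0-5=12
Step 3: prey: 1+0-0=1; pred: 12+0-3=9
Step 4: prey: 1+0-0=1; pred: 9+0-2=7
Step 5: prey: 1+0-0=1; pred: 7+0-2=5
Step 6: prey: 1+0-0=1; pred: 5+0-1=4
Step 7: prey: 1+0-0=1; pred: 4+0-1=3
Step 8: prey: 1+0-0=1; pred: 3+0-0=3
Steps 9-15: state stable at prey=1, pred=3 (no change)
No extinction within 15 steps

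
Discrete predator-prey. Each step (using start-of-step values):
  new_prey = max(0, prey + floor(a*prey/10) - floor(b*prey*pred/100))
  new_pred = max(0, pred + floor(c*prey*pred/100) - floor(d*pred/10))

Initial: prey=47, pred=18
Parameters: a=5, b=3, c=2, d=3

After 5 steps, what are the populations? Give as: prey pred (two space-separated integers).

Step 1: prey: 47+23-25=45; pred: 18+16-5=29
Step 2: prey: 45+22-39=28; pred: 29+26-8=47
Step 3: prey: 28+14-39=3; pred: 47+26-14=59
Step 4: prey: 3+1-5=0; pred: 59+3-17=45
Step 5: prey: 0+0-0=0; pred: 45+0-13=32

Answer: 0 32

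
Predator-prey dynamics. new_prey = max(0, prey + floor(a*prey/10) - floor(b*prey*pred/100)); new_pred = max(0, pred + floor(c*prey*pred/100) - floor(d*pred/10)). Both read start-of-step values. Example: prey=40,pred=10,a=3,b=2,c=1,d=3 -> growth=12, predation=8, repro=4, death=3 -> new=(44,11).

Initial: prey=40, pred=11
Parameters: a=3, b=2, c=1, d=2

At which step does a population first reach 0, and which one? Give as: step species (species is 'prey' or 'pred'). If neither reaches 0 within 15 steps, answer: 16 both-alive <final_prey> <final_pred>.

Step 1: prey: 40+12-8=44; pred: 11+4-2=13
Step 2: prey: 44+13-11=46; pred: 13+5-2=16
Step 3: prey: 46+13-14=45; pred: 16+7-3=20
Step 4: prey: 45+13-18=40; pred: 20+9-4=25
Step 5: prey: 40+12-20=32; pred: 25+10-5=30
Step 6: prey: 32+9-19=22; pred: 30+9-6=33
Step 7: prey: 22+6-14=14; pred: 33+7-6=34
Step 8: prey: 14+4-9=9; pred: 34+4-6=32
Step 9: prey: 9+2-5=6; pred: 32+2-6=28
Step 10: prey: 6+1-3=4; pred: 28+1-5=24
Step 11: prey: 4+1-1=4; pred: 24+0-4=20
Step 12: prey: 4+1-1=4; pred: 20+0-4=16
Step 13: prey: 4+1-1=4; pred: 16+0-3=13
Step 14: prey: 4+1-1=4; pred: 13+0-2=11
Step 15: prey: 4+1-0=5; pred: 11+0-2=9
No extinction within 15 steps

Answer: 16 both-alive 5 9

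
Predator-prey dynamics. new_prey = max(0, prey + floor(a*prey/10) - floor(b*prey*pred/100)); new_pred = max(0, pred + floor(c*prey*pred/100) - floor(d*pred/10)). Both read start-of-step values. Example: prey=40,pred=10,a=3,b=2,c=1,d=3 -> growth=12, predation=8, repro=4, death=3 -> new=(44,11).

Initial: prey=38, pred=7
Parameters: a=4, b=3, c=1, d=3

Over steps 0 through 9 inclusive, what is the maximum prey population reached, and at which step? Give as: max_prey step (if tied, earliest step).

Answer: 71 5

Derivation:
Step 1: prey: 38+15-7=46; pred: 7+2-2=7
Step 2: prey: 46+18-9=55; pred: 7+3-2=8
Step 3: prey: 55+22-13=64; pred: 8+4-2=10
Step 4: prey: 64+25-19=70; pred: 10+6-3=13
Step 5: prey: 70+28-27=71; pred: 13+9-3=19
Step 6: prey: 71+28-40=59; pred: 19+13-5=27
Step 7: prey: 59+23-47=35; pred: 27+15-8=34
Step 8: prey: 35+14-35=14; pred: 34+11-10=35
Step 9: prey: 14+5-14=5; pred: 35+4-10=29
Max prey = 71 at step 5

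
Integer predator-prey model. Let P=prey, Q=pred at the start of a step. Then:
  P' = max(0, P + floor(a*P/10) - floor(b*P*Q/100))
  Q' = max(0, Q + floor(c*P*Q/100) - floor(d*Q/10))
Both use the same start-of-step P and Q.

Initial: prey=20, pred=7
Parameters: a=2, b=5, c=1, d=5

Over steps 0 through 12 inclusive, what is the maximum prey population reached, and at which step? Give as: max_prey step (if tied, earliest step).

Answer: 58 12

Derivation:
Step 1: prey: 20+4-7=17; pred: 7+1-3=5
Step 2: prey: 17+3-4=16; pred: 5+0-2=3
Step 3: prey: 16+3-2=17; pred: 3+0-1=2
Step 4: prey: 17+3-1=19; pred: 2+0-1=1
Step 5: prey: 19+3-0=22; pred: 1+0-0=1
Step 6: prey: 22+4-1=25; pred: 1+0-0=1
Step 7: prey: 25+5-1=29; pred: 1+0-0=1
Step 8: prey: 29+5-1=33; pred: 1+0-0=1
Step 9: prey: 33+6-1=38; pred: 1+0-0=1
Step 10: prey: 38+7-1=44; pred: 1+0-0=1
Step 11: prey: 44+8-2=50; pred: 1+0-0=1
Step 12: prey: 50+10-2=58; pred: 1+0-0=1
Max prey = 58 at step 12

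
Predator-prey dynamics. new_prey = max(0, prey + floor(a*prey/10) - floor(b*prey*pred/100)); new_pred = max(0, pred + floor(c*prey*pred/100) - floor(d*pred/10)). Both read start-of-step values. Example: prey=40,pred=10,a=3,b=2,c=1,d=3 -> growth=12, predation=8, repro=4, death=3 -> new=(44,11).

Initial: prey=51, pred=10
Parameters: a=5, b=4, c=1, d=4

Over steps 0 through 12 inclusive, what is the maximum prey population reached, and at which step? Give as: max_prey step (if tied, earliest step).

Answer: 60 2

Derivation:
Step 1: prey: 51+25-20=56; pred: 10+5-4=11
Step 2: prey: 56+28-24=60; pred: 11+6-4=13
Step 3: prey: 60+30-31=59; pred: 13+7-5=15
Step 4: prey: 59+29-35=53; pred: 15+8-6=17
Step 5: prey: 53+26-36=43; pred: 17+9-6=20
Step 6: prey: 43+21-34=30; pred: 20+8-8=20
Step 7: prey: 30+15-24=21; pred: 20+6-8=18
Step 8: prey: 21+10-15=16; pred: 18+3-7=14
Step 9: prey: 16+8-8=16; pred: 14+2-5=11
Step 10: prey: 16+8-7=17; pred: 11+1-4=8
Step 11: prey: 17+8-5=20; pred: 8+1-3=6
Step 12: prey: 20+10-4=26; pred: 6+1-2=5
Max prey = 60 at step 2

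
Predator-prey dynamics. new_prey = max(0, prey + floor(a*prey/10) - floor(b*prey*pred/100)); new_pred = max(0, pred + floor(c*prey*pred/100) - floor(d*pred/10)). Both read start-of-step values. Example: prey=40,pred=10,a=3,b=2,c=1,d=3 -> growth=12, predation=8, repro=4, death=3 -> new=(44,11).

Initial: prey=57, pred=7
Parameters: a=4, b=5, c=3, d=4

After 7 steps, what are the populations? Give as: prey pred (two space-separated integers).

Answer: 0 9

Derivation:
Step 1: prey: 57+22-19=60; pred: 7+11-2=16
Step 2: prey: 60+24-48=36; pred: 16+28-6=38
Step 3: prey: 36+14-68=0; pred: 38+41-15=64
Step 4: prey: 0+0-0=0; pred: 64+0-25=39
Step 5: prey: 0+0-0=0; pred: 39+0-15=24
Step 6: prey: 0+0-0=0; pred: 24+0-9=15
Step 7: prey: 0+0-0=0; pred: 15+0-6=9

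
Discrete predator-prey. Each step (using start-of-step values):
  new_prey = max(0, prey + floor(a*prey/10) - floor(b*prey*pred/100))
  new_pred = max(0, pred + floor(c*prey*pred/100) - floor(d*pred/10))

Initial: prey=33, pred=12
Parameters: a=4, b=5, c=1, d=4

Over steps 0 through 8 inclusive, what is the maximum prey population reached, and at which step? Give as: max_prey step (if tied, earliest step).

Step 1: prey: 33+13-19=27; pred: 12+3-4=11
Step 2: prey: 27+10-14=23; pred: 11+2-4=9
Step 3: prey: 23+9-10=22; pred: 9+2-3=8
Step 4: prey: 22+8-8=22; pred: 8+1-3=6
Step 5: prey: 22+8-6=24; pred: 6+1-2=5
Step 6: prey: 24+9-6=27; pred: 5+1-2=4
Step 7: prey: 27+10-5=32; pred: 4+1-1=4
Step 8: prey: 32+12-6=38; pred: 4+1-1=4
Max prey = 38 at step 8

Answer: 38 8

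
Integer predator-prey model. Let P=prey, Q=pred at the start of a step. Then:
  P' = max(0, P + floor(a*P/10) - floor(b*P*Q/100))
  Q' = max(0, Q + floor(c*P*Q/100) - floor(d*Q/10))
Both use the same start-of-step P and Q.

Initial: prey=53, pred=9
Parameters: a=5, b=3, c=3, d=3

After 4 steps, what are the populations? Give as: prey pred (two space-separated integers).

Step 1: prey: 53+26-14=65; pred: 9+14-2=21
Step 2: prey: 65+32-40=57; pred: 21+40-6=55
Step 3: prey: 57+28-94=0; pred: 55+94-16=133
Step 4: prey: 0+0-0=0; pred: 133+0-39=94

Answer: 0 94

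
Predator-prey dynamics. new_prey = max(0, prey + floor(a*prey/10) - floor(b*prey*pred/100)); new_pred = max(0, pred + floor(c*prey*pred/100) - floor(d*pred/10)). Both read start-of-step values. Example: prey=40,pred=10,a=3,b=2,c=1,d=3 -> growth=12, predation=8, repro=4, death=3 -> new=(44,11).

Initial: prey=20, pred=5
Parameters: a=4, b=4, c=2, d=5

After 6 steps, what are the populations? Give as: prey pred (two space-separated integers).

Step 1: prey: 20+8-4=24; pred: 5+2-2=5
Step 2: prey: 24+9-4=29; pred: 5+2-2=5
Step 3: prey: 29+11-5=35; pred: 5+2-2=5
Step 4: prey: 35+14-7=42; pred: 5+3-2=6
Step 5: prey: 42+16-10=48; pred: 6+5-3=8
Step 6: prey: 48+19-15=52; pred: 8+7-4=11

Answer: 52 11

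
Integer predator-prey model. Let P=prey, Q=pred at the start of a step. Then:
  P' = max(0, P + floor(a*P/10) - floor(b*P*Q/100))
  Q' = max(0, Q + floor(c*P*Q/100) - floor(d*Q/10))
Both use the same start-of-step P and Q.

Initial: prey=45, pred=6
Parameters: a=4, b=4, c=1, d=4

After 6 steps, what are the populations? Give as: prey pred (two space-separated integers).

Step 1: prey: 45+18-10=53; pred: 6+2-2=6
Step 2: prey: 53+21-12=62; pred: 6+3-2=7
Step 3: prey: 62+24-17=69; pred: 7+4-2=9
Step 4: prey: 69+27-24=72; pred: 9+6-3=12
Step 5: prey: 72+28-34=66; pred: 12+8-4=16
Step 6: prey: 66+26-42=50; pred: 16+10-6=20

Answer: 50 20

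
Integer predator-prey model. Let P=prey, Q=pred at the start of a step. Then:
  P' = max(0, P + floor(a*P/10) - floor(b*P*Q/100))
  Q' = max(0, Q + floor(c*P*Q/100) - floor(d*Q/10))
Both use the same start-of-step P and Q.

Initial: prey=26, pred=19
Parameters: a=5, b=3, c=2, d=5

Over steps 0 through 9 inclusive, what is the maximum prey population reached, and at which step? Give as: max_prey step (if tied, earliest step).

Step 1: prey: 26+13-14=25; pred: 19+9-9=19
Step 2: prey: 25+12-14=23; pred: 19+9-9=19
Step 3: prey: 23+11-13=21; pred: 19+8-9=18
Step 4: prey: 21+10-11=20; pred: 18+7-9=16
Step 5: prey: 20+10-9=21; pred: 16+6-8=14
Step 6: prey: 21+10-8=23; pred: 14+5-7=12
Step 7: prey: 23+11-8=26; pred: 12+5-6=11
Step 8: prey: 26+13-8=31; pred: 11+5-5=11
Step 9: prey: 31+15-10=36; pred: 11+6-5=12
Max prey = 36 at step 9

Answer: 36 9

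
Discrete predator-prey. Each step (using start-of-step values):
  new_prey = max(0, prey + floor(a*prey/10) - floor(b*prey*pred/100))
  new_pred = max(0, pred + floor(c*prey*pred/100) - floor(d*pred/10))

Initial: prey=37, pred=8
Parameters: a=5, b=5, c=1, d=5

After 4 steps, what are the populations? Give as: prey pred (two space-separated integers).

Step 1: prey: 37+18-14=41; pred: 8+2-4=6
Step 2: prey: 41+20-12=49; pred: 6+2-3=5
Step 3: prey: 49+24-12=61; pred: 5+2-2=5
Step 4: prey: 61+30-15=76; pred: 5+3-2=6

Answer: 76 6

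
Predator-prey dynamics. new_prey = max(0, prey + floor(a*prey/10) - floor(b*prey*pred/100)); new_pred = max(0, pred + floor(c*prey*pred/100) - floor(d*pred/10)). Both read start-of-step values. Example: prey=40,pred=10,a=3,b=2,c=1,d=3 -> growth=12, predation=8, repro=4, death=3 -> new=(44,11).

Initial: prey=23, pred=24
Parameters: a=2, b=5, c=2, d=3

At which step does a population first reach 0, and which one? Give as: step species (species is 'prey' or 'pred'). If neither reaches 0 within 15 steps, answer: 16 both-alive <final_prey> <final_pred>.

Step 1: prey: 23+4-27=0; pred: 24+11-7=28
First extinction: prey at step 1

Answer: 1 prey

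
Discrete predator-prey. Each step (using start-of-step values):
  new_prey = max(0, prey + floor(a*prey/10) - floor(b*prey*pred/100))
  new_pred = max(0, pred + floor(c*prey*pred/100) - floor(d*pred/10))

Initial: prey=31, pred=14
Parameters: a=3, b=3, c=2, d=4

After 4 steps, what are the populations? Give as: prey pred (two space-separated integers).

Step 1: prey: 31+9-13=27; pred: 14+8-5=17
Step 2: prey: 27+8-13=22; pred: 17+9-6=20
Step 3: prey: 22+6-13=15; pred: 20+8-8=20
Step 4: prey: 15+4-9=10; pred: 20+6-8=18

Answer: 10 18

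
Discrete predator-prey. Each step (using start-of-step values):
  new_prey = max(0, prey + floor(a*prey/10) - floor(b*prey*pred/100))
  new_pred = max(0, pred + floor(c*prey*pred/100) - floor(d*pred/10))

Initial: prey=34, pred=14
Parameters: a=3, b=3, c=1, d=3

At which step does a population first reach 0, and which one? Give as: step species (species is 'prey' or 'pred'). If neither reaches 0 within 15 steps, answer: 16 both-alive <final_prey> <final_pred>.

Step 1: prey: 34+10-14=30; pred: 14+4-4=14
Step 2: prey: 30+9-12=27; pred: 14+4-4=14
Step 3: prey: 27+8-11=24; pred: 14+3-4=13
Step 4: prey: 24+7-9=22; pred: 13+3-3=13
Step 5: prey: 22+6-8=20; pred: 13+2-3=12
Step 6: prey: 20+6-7=19; pred: 12+2-3=11
Step 7: prey: 19+5-6=18; pred: 11+2-3=10
Step 8: prey: 18+5-5=18; pred: 10+1-3=8
Step 9: prey: 18+5-4=19; pred: 8+1-2=7
Step 10: prey: 19+5-3=21; pred: 7+1-2=6
Step 11: prey: 21+6-3=24; pred: 6+1-1=6
Step 12: prey: 24+7-4=27; pred: 6+1-1=6
Step 13: prey: 27+8-4=31; pred: 6+1-1=6
Step 14: prey: 31+9-5=35; pred: 6+1-1=6
Step 15: prey: 35+10-6=39; pred: 6+2-1=7
No extinction within 15 steps

Answer: 16 both-alive 39 7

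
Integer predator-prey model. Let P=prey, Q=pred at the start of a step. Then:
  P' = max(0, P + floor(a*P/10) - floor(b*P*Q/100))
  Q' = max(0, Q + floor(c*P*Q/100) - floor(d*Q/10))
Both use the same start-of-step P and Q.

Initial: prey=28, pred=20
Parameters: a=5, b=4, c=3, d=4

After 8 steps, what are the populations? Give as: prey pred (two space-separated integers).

Answer: 1 3

Derivation:
Step 1: prey: 28+14-22=20; pred: 20+16-8=28
Step 2: prey: 20+10-22=8; pred: 28+16-11=33
Step 3: prey: 8+4-10=2; pred: 33+7-13=27
Step 4: prey: 2+1-2=1; pred: 27+1-10=18
Step 5: prey: 1+0-0=1; pred: 18+0-7=11
Step 6: prey: 1+0-0=1; pred: 11+0-4=7
Step 7: prey: 1+0-0=1; pred: 7+0-2=5
Step 8: prey: 1+0-0=1; pred: 5+0-2=3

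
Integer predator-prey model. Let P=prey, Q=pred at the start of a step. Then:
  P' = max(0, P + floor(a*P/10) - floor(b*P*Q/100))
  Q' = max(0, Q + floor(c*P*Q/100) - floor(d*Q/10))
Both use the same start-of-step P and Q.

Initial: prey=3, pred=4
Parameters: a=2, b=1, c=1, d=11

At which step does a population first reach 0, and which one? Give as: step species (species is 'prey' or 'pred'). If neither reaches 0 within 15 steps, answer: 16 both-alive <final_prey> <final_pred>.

Step 1: prey: 3+0-0=3; pred: 4+0-4=0
First extinction: pred at step 1

Answer: 1 pred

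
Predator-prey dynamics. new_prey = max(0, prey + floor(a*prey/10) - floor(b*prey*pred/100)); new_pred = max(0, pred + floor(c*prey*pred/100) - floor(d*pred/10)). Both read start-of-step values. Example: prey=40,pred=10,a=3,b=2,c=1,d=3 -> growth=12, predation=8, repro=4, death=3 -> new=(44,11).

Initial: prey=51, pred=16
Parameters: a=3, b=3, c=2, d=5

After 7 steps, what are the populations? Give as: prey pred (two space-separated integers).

Step 1: prey: 51+15-24=42; pred: 16+16-8=24
Step 2: prey: 42+12-30=24; pred: 24+20-12=32
Step 3: prey: 24+7-23=8; pred: 32+15-16=31
Step 4: prey: 8+2-7=3; pred: 31+4-15=20
Step 5: prey: 3+0-1=2; pred: 20+1-10=11
Step 6: prey: 2+0-0=2; pred: 11+0-5=6
Step 7: prey: 2+0-0=2; pred: 6+0-3=3

Answer: 2 3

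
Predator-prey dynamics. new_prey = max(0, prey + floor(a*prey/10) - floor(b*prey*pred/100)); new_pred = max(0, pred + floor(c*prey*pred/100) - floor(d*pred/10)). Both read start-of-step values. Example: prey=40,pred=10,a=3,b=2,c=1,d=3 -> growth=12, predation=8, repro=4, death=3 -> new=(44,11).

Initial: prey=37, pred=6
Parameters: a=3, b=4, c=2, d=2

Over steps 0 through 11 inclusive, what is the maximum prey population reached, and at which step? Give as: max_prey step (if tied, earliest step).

Step 1: prey: 37+11-8=40; pred: 6+4-1=9
Step 2: prey: 40+12-14=38; pred: 9+7-1=15
Step 3: prey: 38+11-22=27; pred: 15+11-3=23
Step 4: prey: 27+8-24=11; pred: 23+12-4=31
Step 5: prey: 11+3-13=1; pred: 31+6-6=31
Step 6: prey: 1+0-1=0; pred: 31+0-6=25
Step 7: prey: 0+0-0=0; pred: 25+0-5=20
Step 8: prey: 0+0-0=0; pred: 20+0-4=16
Step 9: prey: 0+0-0=0; pred: 16+0-3=13
Step 10: prey: 0+0-0=0; pred: 13+0-2=11
Step 11: prey: 0+0-0=0; pred: 11+0-2=9
Max prey = 40 at step 1

Answer: 40 1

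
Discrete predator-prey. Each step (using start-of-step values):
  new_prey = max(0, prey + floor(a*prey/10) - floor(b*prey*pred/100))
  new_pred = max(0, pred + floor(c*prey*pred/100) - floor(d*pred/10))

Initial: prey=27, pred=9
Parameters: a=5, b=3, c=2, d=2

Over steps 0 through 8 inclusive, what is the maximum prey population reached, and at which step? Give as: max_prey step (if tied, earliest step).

Step 1: prey: 27+13-7=33; pred: 9+4-1=12
Step 2: prey: 33+16-11=38; pred: 12+7-2=17
Step 3: prey: 38+19-19=38; pred: 17+12-3=26
Step 4: prey: 38+19-29=28; pred: 26+19-5=40
Step 5: prey: 28+14-33=9; pred: 40+22-8=54
Step 6: prey: 9+4-14=0; pred: 54+9-10=53
Step 7: prey: 0+0-0=0; pred: 53+0-10=43
Step 8: prey: 0+0-0=0; pred: 43+0-8=35
Max prey = 38 at step 2

Answer: 38 2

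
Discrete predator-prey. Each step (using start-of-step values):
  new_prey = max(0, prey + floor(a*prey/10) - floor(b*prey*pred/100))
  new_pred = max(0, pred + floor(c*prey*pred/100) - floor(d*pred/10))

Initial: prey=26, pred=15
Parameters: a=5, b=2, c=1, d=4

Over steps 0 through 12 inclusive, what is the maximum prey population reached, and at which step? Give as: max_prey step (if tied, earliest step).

Answer: 104 7

Derivation:
Step 1: prey: 26+13-7=32; pred: 15+3-6=12
Step 2: prey: 32+16-7=41; pred: 12+3-4=11
Step 3: prey: 41+20-9=52; pred: 11+4-4=11
Step 4: prey: 52+26-11=67; pred: 11+5-4=12
Step 5: prey: 67+33-16=84; pred: 12+8-4=16
Step 6: prey: 84+42-26=100; pred: 16+13-6=23
Step 7: prey: 100+50-46=104; pred: 23+23-9=37
Step 8: prey: 104+52-76=80; pred: 37+38-14=61
Step 9: prey: 80+40-97=23; pred: 61+48-24=85
Step 10: prey: 23+11-39=0; pred: 85+19-34=70
Step 11: prey: 0+0-0=0; pred: 70+0-28=42
Step 12: prey: 0+0-0=0; pred: 42+0-16=26
Max prey = 104 at step 7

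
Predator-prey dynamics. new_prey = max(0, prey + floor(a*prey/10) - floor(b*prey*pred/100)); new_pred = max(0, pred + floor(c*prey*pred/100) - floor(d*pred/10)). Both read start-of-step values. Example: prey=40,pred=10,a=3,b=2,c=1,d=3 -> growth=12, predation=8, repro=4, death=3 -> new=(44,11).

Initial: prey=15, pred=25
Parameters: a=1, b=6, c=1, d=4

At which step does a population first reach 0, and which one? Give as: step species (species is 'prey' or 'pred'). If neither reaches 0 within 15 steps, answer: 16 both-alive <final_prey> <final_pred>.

Answer: 1 prey

Derivation:
Step 1: prey: 15+1-22=0; pred: 25+3-10=18
First extinction: prey at step 1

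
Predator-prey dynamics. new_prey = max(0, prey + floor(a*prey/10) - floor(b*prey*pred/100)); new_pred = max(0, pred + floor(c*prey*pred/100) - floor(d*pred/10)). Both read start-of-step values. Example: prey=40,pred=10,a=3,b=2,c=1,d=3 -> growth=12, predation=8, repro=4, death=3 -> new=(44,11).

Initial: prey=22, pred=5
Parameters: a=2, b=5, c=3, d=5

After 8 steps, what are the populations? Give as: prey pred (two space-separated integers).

Step 1: prey: 22+4-5=21; pred: 5+3-2=6
Step 2: prey: 21+4-6=19; pred: 6+3-3=6
Step 3: prey: 19+3-5=17; pred: 6+3-3=6
Step 4: prey: 17+3-5=15; pred: 6+3-3=6
Step 5: prey: 15+3-4=14; pred: 6+2-3=5
Step 6: prey: 14+2-3=13; pred: 5+2-2=5
Step 7: prey: 13+2-3=12; pred: 5+1-2=4
Step 8: prey: 12+2-2=12; pred: 4+1-2=3

Answer: 12 3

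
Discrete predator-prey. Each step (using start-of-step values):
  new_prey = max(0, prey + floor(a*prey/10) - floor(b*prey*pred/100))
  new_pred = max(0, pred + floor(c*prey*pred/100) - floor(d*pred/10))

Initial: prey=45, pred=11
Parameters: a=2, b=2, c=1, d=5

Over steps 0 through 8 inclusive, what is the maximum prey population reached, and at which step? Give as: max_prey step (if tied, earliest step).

Answer: 51 8

Derivation:
Step 1: prey: 45+9-9=45; pred: 11+4-5=10
Step 2: prey: 45+9-9=45; pred: 10+4-5=9
Step 3: prey: 45+9-8=46; pred: 9+4-4=9
Step 4: prey: 46+9-8=47; pred: 9+4-4=9
Step 5: prey: 47+9-8=48; pred: 9+4-4=9
Step 6: prey: 48+9-8=49; pred: 9+4-4=9
Step 7: prey: 49+9-8=50; pred: 9+4-4=9
Step 8: prey: 50+10-9=51; pred: 9+4-4=9
Max prey = 51 at step 8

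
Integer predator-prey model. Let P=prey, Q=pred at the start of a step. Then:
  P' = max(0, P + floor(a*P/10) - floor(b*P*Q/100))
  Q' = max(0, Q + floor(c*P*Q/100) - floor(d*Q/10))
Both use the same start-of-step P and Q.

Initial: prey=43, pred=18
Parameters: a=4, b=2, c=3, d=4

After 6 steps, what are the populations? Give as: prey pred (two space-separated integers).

Step 1: prey: 43+17-15=45; pred: 18+23-7=34
Step 2: prey: 45+18-30=33; pred: 34+45-13=66
Step 3: prey: 33+13-43=3; pred: 66+65-26=105
Step 4: prey: 3+1-6=0; pred: 105+9-42=72
Step 5: prey: 0+0-0=0; pred: 72+0-28=44
Step 6: prey: 0+0-0=0; pred: 44+0-17=27

Answer: 0 27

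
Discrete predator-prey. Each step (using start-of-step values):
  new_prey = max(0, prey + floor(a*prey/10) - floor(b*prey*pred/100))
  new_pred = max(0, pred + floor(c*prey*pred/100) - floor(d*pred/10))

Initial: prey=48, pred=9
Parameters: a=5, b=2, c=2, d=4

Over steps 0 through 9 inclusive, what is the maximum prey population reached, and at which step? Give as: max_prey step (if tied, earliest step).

Answer: 79 2

Derivation:
Step 1: prey: 48+24-8=64; pred: 9+8-3=14
Step 2: prey: 64+32-17=79; pred: 14+17-5=26
Step 3: prey: 79+39-41=77; pred: 26+41-10=57
Step 4: prey: 77+38-87=28; pred: 57+87-22=122
Step 5: prey: 28+14-68=0; pred: 122+68-48=142
Step 6: prey: 0+0-0=0; pred: 142+0-56=86
Step 7: prey: 0+0-0=0; pred: 86+0-34=52
Step 8: prey: 0+0-0=0; pred: 52+0-20=32
Step 9: prey: 0+0-0=0; pred: 32+0-12=20
Max prey = 79 at step 2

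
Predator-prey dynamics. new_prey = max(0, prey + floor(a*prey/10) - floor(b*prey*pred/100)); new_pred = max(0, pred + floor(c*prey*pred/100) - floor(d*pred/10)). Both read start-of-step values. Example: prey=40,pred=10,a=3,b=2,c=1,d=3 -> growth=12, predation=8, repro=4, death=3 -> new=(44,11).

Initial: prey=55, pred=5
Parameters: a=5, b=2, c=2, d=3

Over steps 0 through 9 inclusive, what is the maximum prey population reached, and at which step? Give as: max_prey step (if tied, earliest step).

Step 1: prey: 55+27-5=77; pred: 5+5-1=9
Step 2: prey: 77+38-13=102; pred: 9+13-2=20
Step 3: prey: 102+51-40=113; pred: 20+40-6=54
Step 4: prey: 113+56-122=47; pred: 54+122-16=160
Step 5: prey: 47+23-150=0; pred: 160+150-48=262
Step 6: prey: 0+0-0=0; pred: 262+0-78=184
Step 7: prey: 0+0-0=0; pred: 184+0-55=129
Step 8: prey: 0+0-0=0; pred: 129+0-38=91
Step 9: prey: 0+0-0=0; pred: 91+0-27=64
Max prey = 113 at step 3

Answer: 113 3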